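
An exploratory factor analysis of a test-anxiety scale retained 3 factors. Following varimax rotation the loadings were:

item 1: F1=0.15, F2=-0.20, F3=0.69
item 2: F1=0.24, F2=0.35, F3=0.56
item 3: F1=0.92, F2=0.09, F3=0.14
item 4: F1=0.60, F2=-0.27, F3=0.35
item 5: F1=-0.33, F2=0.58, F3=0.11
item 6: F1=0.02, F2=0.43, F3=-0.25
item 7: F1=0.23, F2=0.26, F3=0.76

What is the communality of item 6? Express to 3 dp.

h² = 0.02² + 0.43² + (-0.25)² = 0.0004 + 0.1849 + 0.0625 = 0.2478

0.248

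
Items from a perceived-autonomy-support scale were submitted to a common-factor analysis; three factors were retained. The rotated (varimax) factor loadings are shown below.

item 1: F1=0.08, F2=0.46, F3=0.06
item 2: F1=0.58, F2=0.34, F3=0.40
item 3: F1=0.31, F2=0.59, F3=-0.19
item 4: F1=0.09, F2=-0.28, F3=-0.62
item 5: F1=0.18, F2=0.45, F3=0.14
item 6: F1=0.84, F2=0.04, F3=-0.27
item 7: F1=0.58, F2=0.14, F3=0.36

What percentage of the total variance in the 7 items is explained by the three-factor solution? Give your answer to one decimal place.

SS loadings by factor: 1.5214, 0.9774, 0.8062; total = 3.3050.
Total variance with 7 standardized items is 7, so the solution explains 3.3050/7 = 0.4721 = 47.21%.

47.2%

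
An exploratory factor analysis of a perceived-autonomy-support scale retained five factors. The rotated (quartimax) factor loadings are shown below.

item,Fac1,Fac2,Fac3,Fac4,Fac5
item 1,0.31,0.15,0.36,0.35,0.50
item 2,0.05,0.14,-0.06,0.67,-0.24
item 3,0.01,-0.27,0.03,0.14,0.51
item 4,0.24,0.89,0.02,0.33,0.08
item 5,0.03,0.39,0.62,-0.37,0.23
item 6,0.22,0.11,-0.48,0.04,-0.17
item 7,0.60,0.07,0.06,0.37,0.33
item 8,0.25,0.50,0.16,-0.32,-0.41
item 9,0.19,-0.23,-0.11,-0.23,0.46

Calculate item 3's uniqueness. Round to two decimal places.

h² = 0.01² + (-0.27)² + 0.03² + 0.14² + 0.51² = 0.0001 + 0.0729 + 0.0009 + 0.0196 + 0.2601 = 0.3536
Uniqueness u² = 1 − h² = 1 − 0.3536 = 0.6464

0.65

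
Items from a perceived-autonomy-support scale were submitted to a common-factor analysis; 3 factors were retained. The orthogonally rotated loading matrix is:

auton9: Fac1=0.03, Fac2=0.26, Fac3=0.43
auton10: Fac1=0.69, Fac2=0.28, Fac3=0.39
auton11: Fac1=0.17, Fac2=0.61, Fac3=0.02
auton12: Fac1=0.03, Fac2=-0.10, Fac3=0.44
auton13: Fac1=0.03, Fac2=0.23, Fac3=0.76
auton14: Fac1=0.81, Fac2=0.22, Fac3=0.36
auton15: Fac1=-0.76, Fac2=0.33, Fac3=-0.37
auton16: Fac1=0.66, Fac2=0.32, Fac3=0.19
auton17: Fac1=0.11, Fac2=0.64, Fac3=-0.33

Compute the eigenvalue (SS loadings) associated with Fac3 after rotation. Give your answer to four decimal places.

SS loadings for Fac3 = 0.43² + 0.39² + 0.02² + 0.44² + 0.76² + 0.36² + (-0.37)² + 0.19² + (-0.33)² = 0.1849 + 0.1521 + 0.0004 + 0.1936 + 0.5776 + 0.1296 + 0.1369 + 0.0361 + 0.1089 = 1.5201

1.5201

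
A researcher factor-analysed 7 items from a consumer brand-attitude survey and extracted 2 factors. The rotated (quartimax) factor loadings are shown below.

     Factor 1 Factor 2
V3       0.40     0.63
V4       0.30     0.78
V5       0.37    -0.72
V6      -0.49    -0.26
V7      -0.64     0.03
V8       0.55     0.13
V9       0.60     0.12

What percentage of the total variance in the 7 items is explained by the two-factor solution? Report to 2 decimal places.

Communalities: 0.5569, 0.6984, 0.6553, 0.3077, 0.4105, 0.3194, 0.3744; Σh² = 3.3226.
Total variance with 7 standardized items is 7, so the solution explains 3.3226/7 = 0.4747 = 47.47%.

47.47%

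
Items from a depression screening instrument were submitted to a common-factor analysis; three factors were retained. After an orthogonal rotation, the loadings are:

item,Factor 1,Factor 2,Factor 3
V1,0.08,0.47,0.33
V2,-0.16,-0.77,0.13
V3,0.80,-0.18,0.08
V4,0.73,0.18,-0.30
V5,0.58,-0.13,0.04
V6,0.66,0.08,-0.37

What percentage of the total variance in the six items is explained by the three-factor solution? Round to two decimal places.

53.99%

SS loadings by factor: 1.9769, 0.9019, 0.3607; total = 3.2395.
Total variance with 6 standardized items is 6, so the solution explains 3.2395/6 = 0.5399 = 53.99%.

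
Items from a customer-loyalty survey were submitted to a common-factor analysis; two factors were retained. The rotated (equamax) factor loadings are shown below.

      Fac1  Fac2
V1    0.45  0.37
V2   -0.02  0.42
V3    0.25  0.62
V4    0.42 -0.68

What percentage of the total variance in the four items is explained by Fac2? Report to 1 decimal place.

SS loadings for Fac2 = 0.37² + 0.42² + 0.62² + (-0.68)² = 1.1601
With 4 standardized items, total variance = 4. Proportion = 1.1601/4 = 0.2900 → 29.00%.

29.0%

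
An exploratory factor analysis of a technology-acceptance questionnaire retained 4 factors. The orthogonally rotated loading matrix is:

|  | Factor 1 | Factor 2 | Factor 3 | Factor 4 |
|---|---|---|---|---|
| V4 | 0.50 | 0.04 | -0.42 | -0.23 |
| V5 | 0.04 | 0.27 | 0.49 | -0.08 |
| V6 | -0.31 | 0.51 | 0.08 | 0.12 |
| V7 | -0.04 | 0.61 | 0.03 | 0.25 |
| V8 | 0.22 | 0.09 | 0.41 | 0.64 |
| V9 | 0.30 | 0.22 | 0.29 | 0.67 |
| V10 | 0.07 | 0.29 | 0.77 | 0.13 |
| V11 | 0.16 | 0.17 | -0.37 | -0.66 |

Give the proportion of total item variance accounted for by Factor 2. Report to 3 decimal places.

SS loadings for Factor 2 = 0.04² + 0.27² + 0.51² + 0.61² + 0.09² + 0.22² + 0.29² + 0.17² = 0.8762
Proportion of variance = 0.8762 / 8 = 0.1095.

0.110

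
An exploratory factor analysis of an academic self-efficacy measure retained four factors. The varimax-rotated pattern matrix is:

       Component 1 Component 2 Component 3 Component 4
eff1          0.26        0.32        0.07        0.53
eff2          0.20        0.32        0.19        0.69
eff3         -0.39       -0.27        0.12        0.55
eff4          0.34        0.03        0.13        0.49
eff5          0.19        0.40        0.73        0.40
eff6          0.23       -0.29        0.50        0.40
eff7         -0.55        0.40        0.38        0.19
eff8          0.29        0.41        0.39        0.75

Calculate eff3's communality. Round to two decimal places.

0.54

h² = (-0.39)² + (-0.27)² + 0.12² + 0.55² = 0.1521 + 0.0729 + 0.0144 + 0.3025 = 0.5419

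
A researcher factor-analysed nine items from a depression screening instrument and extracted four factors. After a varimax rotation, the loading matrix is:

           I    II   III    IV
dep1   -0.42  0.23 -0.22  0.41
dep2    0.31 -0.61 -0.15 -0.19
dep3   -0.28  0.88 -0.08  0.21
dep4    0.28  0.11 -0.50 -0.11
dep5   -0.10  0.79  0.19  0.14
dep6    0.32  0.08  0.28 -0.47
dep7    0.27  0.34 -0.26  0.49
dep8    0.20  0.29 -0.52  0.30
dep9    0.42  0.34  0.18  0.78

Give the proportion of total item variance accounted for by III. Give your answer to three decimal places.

0.090

SS loadings for III = (-0.22)² + (-0.15)² + (-0.08)² + (-0.50)² + 0.19² + 0.28² + (-0.26)² + (-0.52)² + 0.18² = 0.8122
Proportion of variance = 0.8122 / 9 = 0.0902.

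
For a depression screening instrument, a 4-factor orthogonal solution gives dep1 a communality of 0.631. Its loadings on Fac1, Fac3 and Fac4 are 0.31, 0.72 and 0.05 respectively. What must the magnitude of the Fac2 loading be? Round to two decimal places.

Under orthogonal rotation h² = Σλ², so λ_Fac2² = h² − (0.6170) = 0.631 − 0.6170 = 0.0140.
|λ| = √0.0140 = 0.1183.

0.12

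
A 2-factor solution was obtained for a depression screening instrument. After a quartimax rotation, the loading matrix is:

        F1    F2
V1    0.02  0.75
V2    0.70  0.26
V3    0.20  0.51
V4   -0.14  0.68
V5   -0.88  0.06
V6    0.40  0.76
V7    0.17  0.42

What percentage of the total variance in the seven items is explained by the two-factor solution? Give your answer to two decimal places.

Communalities: 0.5629, 0.5576, 0.3001, 0.4820, 0.7780, 0.7376, 0.2053; Σh² = 3.6235.
Total variance with 7 standardized items is 7, so the solution explains 3.6235/7 = 0.5176 = 51.76%.

51.76%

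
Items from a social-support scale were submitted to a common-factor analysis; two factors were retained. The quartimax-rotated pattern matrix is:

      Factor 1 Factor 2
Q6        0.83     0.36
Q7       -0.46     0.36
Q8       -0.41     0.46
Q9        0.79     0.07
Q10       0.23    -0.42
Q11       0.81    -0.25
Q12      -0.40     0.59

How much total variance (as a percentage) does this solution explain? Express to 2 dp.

SS loadings by factor: 2.5617, 1.0627; total = 3.6244.
Total variance with 7 standardized items is 7, so the solution explains 3.6244/7 = 0.5178 = 51.78%.

51.78%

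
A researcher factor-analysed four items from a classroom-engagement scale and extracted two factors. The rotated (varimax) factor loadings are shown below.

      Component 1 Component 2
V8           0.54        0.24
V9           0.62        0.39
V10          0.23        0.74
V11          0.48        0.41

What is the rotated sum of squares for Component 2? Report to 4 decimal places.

0.9254

SS loadings for Component 2 = 0.24² + 0.39² + 0.74² + 0.41² = 0.0576 + 0.1521 + 0.5476 + 0.1681 = 0.9254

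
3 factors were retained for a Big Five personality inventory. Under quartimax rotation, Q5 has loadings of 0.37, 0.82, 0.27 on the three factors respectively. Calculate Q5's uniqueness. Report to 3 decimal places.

h² = 0.37² + 0.82² + 0.27² = 0.1369 + 0.6724 + 0.0729 = 0.8822
Uniqueness u² = 1 − h² = 1 − 0.8822 = 0.1178

0.118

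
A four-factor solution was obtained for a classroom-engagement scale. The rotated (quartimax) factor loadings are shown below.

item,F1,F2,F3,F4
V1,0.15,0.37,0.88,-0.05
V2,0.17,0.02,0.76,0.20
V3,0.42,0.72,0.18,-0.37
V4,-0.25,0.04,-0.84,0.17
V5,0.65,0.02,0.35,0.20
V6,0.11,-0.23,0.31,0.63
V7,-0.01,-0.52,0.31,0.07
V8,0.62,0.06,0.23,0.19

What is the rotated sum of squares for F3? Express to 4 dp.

2.4576

SS loadings for F3 = 0.88² + 0.76² + 0.18² + (-0.84)² + 0.35² + 0.31² + 0.31² + 0.23² = 0.7744 + 0.5776 + 0.0324 + 0.7056 + 0.1225 + 0.0961 + 0.0961 + 0.0529 = 2.4576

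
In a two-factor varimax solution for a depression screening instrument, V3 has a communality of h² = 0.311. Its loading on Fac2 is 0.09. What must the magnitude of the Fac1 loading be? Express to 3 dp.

0.550

Under orthogonal rotation h² = Σλ², so λ_Fac1² = h² − (0.0081) = 0.311 − 0.0081 = 0.3029.
|λ| = √0.3029 = 0.5504.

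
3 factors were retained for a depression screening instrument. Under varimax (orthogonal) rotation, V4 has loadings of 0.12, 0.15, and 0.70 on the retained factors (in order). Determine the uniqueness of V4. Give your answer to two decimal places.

0.47

h² = 0.12² + 0.15² + 0.70² = 0.0144 + 0.0225 + 0.4900 = 0.5269
Uniqueness u² = 1 − h² = 1 − 0.5269 = 0.4731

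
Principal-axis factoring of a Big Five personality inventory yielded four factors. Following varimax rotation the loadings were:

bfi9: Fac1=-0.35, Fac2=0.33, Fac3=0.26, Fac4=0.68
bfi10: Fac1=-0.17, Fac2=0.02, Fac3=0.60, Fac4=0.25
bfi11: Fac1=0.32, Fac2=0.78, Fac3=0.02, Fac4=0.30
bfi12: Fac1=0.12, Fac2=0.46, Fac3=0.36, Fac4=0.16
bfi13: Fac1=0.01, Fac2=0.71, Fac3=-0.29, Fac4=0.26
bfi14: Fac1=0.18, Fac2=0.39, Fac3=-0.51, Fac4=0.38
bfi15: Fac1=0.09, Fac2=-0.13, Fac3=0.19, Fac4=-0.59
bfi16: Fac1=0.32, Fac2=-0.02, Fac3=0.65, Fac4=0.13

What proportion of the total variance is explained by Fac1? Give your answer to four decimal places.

SS loadings for Fac1 = (-0.35)² + (-0.17)² + 0.32² + 0.12² + 0.01² + 0.18² + 0.09² + 0.32² = 0.4112
Proportion of variance = 0.4112 / 8 = 0.0514.

0.0514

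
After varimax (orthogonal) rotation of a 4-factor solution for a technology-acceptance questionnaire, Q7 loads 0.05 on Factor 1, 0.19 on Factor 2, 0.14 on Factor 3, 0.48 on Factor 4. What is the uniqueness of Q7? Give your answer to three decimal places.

0.711

h² = 0.05² + 0.19² + 0.14² + 0.48² = 0.0025 + 0.0361 + 0.0196 + 0.2304 = 0.2886
Uniqueness u² = 1 − h² = 1 − 0.2886 = 0.7114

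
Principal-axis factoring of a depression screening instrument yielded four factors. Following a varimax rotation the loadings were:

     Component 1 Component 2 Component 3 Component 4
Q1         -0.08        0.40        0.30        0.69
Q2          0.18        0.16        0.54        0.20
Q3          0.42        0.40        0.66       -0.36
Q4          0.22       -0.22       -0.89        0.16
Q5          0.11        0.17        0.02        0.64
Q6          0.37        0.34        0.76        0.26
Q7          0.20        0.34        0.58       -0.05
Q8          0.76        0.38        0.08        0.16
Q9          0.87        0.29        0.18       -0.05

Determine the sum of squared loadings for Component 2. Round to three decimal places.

0.883

SS loadings for Component 2 = 0.40² + 0.16² + 0.40² + (-0.22)² + 0.17² + 0.34² + 0.34² + 0.38² + 0.29² = 0.1600 + 0.0256 + 0.1600 + 0.0484 + 0.0289 + 0.1156 + 0.1156 + 0.1444 + 0.0841 = 0.8826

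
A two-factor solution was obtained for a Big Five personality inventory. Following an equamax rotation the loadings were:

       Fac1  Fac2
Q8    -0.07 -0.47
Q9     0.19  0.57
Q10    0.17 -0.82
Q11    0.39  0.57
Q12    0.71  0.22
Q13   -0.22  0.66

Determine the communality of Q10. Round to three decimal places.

h² = 0.17² + (-0.82)² = 0.0289 + 0.6724 = 0.7013

0.701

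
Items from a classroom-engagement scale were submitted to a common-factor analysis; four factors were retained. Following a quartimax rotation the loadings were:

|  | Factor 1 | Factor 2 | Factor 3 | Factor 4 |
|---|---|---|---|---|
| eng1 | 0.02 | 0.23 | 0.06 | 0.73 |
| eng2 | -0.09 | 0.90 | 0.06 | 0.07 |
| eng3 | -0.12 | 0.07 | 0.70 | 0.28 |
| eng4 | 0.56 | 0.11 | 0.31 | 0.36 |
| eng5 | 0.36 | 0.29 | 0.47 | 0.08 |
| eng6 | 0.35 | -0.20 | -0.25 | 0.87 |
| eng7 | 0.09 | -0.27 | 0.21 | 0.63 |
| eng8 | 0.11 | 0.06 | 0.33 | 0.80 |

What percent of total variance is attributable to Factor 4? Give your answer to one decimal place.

31.8%

SS loadings for Factor 4 = 0.73² + 0.07² + 0.28² + 0.36² + 0.08² + 0.87² + 0.63² + 0.80² = 2.5460
With 8 standardized items, total variance = 8. Proportion = 2.5460/8 = 0.3183 → 31.83%.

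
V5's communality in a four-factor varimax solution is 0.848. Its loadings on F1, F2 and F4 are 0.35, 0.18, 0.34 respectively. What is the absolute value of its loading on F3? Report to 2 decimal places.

Under orthogonal rotation h² = Σλ², so λ_F3² = h² − (0.2705) = 0.848 − 0.2705 = 0.5775.
|λ| = √0.5775 = 0.7599.

0.76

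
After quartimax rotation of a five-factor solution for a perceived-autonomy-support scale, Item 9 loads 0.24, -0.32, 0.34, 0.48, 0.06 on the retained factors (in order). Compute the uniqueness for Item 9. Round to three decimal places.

0.490

h² = 0.24² + (-0.32)² + 0.34² + 0.48² + 0.06² = 0.0576 + 0.1024 + 0.1156 + 0.2304 + 0.0036 = 0.5096
Uniqueness u² = 1 − h² = 1 − 0.5096 = 0.4904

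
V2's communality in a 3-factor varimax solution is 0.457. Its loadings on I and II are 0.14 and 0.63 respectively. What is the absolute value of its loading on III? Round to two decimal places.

Under orthogonal rotation h² = Σλ², so λ_III² = h² − (0.4165) = 0.457 − 0.4165 = 0.0405.
|λ| = √0.0405 = 0.2012.

0.20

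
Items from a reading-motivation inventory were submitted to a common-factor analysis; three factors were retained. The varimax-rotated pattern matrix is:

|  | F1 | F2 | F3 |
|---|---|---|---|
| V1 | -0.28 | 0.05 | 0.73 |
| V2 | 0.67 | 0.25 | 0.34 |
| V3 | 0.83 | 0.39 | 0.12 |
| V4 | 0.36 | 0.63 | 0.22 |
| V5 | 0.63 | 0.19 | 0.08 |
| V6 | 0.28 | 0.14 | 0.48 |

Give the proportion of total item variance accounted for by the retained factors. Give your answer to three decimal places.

0.573

SS loadings by factor: 1.8211, 0.6697, 0.9481; total = 3.4389.
Total variance with 6 standardized items is 6, so the solution explains 3.4389/6 = 0.5731.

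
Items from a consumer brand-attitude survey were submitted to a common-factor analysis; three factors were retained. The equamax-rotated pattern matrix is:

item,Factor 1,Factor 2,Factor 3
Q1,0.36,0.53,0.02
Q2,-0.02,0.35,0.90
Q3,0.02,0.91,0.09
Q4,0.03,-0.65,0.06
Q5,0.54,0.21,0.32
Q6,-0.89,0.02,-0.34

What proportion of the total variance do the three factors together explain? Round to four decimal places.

0.6589

SS loadings by factor: 1.2150, 1.6985, 1.0401; total = 3.9536.
Total variance with 6 standardized items is 6, so the solution explains 3.9536/6 = 0.6589.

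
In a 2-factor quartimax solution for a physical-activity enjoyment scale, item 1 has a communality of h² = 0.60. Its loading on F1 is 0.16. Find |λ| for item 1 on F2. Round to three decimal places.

0.758

Under orthogonal rotation h² = Σλ², so λ_F2² = h² − (0.0256) = 0.60 − 0.0256 = 0.5744.
|λ| = √0.5744 = 0.7579.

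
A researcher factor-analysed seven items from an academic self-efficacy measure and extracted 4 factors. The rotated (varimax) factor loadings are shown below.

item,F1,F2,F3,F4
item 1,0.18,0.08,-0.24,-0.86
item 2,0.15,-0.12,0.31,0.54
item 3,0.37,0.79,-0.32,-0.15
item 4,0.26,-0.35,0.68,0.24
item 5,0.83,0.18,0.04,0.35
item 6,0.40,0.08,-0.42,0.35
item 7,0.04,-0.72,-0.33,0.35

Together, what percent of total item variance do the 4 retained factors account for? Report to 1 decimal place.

Communalities: 0.8360, 0.4246, 0.8859, 0.7101, 0.8454, 0.4653, 0.7514; Σh² = 4.9187.
Total variance with 7 standardized items is 7, so the solution explains 4.9187/7 = 0.7027 = 70.27%.

70.3%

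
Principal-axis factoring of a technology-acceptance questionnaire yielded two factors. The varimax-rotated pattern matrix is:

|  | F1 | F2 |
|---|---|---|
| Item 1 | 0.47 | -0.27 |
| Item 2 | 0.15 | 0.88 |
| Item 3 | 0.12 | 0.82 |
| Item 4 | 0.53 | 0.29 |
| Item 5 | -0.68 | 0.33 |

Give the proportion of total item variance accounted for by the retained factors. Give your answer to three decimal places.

0.543

SS loadings by factor: 1.0011, 1.7127; total = 2.7138.
Total variance with 5 standardized items is 5, so the solution explains 2.7138/5 = 0.5428.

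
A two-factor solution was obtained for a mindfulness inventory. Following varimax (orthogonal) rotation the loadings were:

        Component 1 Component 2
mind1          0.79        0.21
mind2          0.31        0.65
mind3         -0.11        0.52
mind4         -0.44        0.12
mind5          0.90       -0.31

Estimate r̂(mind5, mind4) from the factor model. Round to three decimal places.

r̂ = Σ λ_i·λ_j across factors = (0.90)(-0.44) + (-0.31)(0.12)
  = -0.3960 -0.0372 = -0.4332

-0.433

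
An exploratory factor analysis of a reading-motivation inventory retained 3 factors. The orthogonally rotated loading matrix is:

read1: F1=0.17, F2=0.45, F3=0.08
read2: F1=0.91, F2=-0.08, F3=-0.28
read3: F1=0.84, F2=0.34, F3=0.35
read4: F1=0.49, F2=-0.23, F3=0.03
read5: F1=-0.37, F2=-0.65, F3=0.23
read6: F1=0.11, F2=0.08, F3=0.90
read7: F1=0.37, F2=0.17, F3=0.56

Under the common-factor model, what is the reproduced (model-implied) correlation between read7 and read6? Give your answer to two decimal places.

0.56

r̂ = Σ λ_i·λ_j across factors = (0.37)(0.11) + (0.17)(0.08) + (0.56)(0.90)
  = +0.0407 +0.0136 +0.5040 = 0.5583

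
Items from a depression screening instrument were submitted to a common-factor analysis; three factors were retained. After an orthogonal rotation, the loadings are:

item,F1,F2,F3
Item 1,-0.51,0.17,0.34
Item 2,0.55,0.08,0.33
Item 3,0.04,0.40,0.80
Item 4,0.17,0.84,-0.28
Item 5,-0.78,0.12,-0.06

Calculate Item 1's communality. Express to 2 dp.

0.40

h² = (-0.51)² + 0.17² + 0.34² = 0.2601 + 0.0289 + 0.1156 = 0.4046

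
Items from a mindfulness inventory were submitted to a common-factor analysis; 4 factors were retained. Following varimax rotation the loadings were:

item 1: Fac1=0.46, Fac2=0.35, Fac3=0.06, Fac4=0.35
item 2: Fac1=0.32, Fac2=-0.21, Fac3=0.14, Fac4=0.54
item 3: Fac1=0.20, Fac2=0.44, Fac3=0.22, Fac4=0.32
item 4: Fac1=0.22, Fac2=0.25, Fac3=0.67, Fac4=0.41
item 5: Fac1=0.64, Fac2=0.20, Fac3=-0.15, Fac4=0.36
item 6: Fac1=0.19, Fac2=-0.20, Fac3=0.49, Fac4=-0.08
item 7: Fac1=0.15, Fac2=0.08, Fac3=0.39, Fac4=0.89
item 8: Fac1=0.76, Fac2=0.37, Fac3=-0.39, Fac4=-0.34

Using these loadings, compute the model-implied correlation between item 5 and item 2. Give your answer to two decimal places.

0.34

r̂ = Σ λ_i·λ_j across factors = (0.64)(0.32) + (0.20)(-0.21) + (-0.15)(0.14) + (0.36)(0.54)
  = +0.2048 -0.0420 -0.0210 +0.1944 = 0.3362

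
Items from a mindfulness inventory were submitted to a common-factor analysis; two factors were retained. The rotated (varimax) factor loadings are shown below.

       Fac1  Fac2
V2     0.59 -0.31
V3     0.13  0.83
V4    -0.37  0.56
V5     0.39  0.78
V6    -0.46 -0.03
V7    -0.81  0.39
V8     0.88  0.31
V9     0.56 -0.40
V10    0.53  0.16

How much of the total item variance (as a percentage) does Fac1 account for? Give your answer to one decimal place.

32.1%

SS loadings for Fac1 = 0.59² + 0.13² + (-0.37)² + 0.39² + (-0.46)² + (-0.81)² + 0.88² + 0.56² + 0.53² = 2.8906
With 9 standardized items, total variance = 9. Proportion = 2.8906/9 = 0.3212 → 32.12%.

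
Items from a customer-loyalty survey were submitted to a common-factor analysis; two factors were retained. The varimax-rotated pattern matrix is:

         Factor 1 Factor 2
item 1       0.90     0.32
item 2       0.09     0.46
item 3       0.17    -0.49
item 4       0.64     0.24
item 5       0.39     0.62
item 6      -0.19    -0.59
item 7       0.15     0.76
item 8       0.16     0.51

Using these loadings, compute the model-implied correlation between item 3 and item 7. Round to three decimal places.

r̂ = Σ λ_i·λ_j across factors = (0.17)(0.15) + (-0.49)(0.76)
  = +0.0255 -0.3724 = -0.3469

-0.347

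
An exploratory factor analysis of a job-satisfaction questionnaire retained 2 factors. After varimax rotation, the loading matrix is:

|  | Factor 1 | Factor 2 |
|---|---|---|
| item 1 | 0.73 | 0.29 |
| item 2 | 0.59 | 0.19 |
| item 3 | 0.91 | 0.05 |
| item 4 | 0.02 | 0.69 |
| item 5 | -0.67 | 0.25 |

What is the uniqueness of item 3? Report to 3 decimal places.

0.169

h² = 0.91² + 0.05² = 0.8281 + 0.0025 = 0.8306
Uniqueness u² = 1 − h² = 1 − 0.8306 = 0.1694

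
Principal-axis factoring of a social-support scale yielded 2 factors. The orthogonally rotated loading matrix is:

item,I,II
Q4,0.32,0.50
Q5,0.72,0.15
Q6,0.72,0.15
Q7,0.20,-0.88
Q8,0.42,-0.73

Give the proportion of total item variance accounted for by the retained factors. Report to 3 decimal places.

Communalities: 0.3524, 0.5409, 0.5409, 0.8144, 0.7093; Σh² = 2.9579.
Total variance with 5 standardized items is 5, so the solution explains 2.9579/5 = 0.5916.

0.592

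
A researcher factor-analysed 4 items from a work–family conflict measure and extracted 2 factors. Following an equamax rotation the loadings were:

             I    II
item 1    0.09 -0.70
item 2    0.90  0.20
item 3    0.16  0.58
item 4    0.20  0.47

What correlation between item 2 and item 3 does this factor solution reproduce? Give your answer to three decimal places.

0.260

r̂ = Σ λ_i·λ_j across factors = (0.90)(0.16) + (0.20)(0.58)
  = +0.1440 +0.1160 = 0.2600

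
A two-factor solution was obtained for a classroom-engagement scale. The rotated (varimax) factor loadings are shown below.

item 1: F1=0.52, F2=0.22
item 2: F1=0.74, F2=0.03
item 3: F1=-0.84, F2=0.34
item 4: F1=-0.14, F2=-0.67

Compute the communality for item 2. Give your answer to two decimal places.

h² = 0.74² + 0.03² = 0.5476 + 0.0009 = 0.5485

0.55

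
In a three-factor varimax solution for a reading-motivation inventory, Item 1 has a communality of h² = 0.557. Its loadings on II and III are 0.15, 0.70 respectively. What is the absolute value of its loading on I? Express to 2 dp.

0.21

Under orthogonal rotation h² = Σλ², so λ_I² = h² − (0.5125) = 0.557 − 0.5125 = 0.0445.
|λ| = √0.0445 = 0.2110.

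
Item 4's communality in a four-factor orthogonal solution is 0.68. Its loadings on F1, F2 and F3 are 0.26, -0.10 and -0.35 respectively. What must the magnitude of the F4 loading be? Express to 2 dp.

0.69

Under orthogonal rotation h² = Σλ², so λ_F4² = h² − (0.2001) = 0.68 − 0.2001 = 0.4799.
|λ| = √0.4799 = 0.6927.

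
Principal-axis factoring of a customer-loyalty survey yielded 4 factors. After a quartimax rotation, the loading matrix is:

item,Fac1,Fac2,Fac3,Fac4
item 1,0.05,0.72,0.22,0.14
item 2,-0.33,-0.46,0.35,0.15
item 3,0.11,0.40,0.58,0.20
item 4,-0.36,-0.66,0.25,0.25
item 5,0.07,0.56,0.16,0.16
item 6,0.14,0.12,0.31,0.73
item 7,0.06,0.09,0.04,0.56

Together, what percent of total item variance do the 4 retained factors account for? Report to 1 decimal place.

52.2%

SS loadings by factor: 0.2812, 1.6617, 0.6931, 1.0167; total = 3.6527.
Total variance with 7 standardized items is 7, so the solution explains 3.6527/7 = 0.5218 = 52.18%.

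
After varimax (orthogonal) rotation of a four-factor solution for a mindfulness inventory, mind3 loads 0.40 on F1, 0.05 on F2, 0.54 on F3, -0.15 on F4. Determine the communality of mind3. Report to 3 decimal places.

0.477

h² = 0.40² + 0.05² + 0.54² + (-0.15)² = 0.1600 + 0.0025 + 0.2916 + 0.0225 = 0.4766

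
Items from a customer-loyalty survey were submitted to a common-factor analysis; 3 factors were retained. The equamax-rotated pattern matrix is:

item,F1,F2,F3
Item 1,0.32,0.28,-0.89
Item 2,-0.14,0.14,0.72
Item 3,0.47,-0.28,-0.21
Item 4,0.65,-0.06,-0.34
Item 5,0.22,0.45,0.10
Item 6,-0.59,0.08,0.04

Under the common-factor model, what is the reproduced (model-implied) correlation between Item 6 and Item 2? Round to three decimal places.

0.123

r̂ = Σ λ_i·λ_j across factors = (-0.59)(-0.14) + (0.08)(0.14) + (0.04)(0.72)
  = +0.0826 +0.0112 +0.0288 = 0.1226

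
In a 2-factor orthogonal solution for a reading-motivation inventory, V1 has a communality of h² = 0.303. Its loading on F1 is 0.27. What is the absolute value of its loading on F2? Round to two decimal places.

Under orthogonal rotation h² = Σλ², so λ_F2² = h² − (0.0729) = 0.303 − 0.0729 = 0.2301.
|λ| = √0.2301 = 0.4797.

0.48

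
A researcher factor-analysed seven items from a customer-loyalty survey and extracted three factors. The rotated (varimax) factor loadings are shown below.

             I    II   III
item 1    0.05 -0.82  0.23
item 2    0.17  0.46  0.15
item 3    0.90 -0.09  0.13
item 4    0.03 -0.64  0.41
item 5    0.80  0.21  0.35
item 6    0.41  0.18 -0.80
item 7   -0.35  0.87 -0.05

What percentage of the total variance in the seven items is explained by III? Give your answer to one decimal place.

SS loadings for III = 0.23² + 0.15² + 0.13² + 0.41² + 0.35² + (-0.80)² + (-0.05)² = 1.0254
With 7 standardized items, total variance = 7. Proportion = 1.0254/7 = 0.1465 → 14.65%.

14.6%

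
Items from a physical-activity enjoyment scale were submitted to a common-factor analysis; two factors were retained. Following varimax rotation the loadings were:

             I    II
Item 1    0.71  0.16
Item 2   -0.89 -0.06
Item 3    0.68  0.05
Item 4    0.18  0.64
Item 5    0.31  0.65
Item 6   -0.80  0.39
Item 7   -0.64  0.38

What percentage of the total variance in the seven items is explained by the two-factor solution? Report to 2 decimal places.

SS loadings by factor: 2.9367, 1.1603; total = 4.0970.
Total variance with 7 standardized items is 7, so the solution explains 4.0970/7 = 0.5853 = 58.53%.

58.53%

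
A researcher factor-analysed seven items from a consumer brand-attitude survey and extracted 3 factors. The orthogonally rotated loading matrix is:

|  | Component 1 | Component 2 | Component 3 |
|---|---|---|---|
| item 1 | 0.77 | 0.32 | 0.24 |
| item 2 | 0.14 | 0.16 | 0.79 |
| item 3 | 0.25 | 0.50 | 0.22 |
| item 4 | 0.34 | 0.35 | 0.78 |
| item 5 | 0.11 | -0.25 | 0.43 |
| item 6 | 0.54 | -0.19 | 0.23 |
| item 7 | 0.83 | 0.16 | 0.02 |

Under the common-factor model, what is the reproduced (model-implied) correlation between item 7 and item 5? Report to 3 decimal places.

0.060

r̂ = Σ λ_i·λ_j across factors = (0.83)(0.11) + (0.16)(-0.25) + (0.02)(0.43)
  = +0.0913 -0.0400 +0.0086 = 0.0599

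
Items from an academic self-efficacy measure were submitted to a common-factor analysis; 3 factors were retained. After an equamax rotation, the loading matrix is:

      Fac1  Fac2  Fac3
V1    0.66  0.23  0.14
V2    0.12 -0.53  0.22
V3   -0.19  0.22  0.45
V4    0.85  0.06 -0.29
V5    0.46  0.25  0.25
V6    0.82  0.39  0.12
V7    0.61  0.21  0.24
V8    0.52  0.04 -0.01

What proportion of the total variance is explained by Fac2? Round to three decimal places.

SS loadings for Fac2 = 0.23² + (-0.53)² + 0.22² + 0.06² + 0.25² + 0.39² + 0.21² + 0.04² = 0.6461
Proportion of variance = 0.6461 / 8 = 0.0808.

0.081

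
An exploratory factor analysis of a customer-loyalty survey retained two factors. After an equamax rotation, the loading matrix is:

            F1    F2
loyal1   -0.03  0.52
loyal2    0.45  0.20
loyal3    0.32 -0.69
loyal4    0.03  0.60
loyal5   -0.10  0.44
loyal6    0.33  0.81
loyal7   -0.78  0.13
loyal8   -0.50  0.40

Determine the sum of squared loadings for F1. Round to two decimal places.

1.28

SS loadings for F1 = (-0.03)² + 0.45² + 0.32² + 0.03² + (-0.10)² + 0.33² + (-0.78)² + (-0.50)² = 0.0009 + 0.2025 + 0.1024 + 0.0009 + 0.0100 + 0.1089 + 0.6084 + 0.2500 = 1.2840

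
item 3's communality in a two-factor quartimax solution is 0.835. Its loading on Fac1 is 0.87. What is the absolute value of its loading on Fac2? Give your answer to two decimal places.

0.28

Under orthogonal rotation h² = Σλ², so λ_Fac2² = h² − (0.7569) = 0.835 − 0.7569 = 0.0781.
|λ| = √0.0781 = 0.2795.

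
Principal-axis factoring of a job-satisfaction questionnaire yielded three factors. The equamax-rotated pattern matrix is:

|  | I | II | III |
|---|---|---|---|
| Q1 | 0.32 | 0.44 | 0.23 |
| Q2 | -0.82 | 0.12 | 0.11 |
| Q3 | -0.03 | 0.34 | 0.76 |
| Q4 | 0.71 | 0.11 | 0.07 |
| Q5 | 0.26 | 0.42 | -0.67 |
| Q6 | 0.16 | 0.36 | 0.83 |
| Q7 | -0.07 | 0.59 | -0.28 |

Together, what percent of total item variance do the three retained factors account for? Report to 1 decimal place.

Communalities: 0.3489, 0.6989, 0.6941, 0.5211, 0.6929, 0.8441, 0.4314; Σh² = 4.2314.
Total variance with 7 standardized items is 7, so the solution explains 4.2314/7 = 0.6045 = 60.45%.

60.4%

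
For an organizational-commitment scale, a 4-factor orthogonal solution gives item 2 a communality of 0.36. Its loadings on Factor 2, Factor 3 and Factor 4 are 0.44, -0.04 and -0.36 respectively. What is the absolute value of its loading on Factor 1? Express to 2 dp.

Under orthogonal rotation h² = Σλ², so λ_Factor 1² = h² − (0.3248) = 0.36 − 0.3248 = 0.0352.
|λ| = √0.0352 = 0.1876.

0.19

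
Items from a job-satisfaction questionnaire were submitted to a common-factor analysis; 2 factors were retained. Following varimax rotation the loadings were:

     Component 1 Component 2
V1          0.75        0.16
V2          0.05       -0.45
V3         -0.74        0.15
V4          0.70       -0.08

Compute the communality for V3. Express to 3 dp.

h² = (-0.74)² + 0.15² = 0.5476 + 0.0225 = 0.5701

0.570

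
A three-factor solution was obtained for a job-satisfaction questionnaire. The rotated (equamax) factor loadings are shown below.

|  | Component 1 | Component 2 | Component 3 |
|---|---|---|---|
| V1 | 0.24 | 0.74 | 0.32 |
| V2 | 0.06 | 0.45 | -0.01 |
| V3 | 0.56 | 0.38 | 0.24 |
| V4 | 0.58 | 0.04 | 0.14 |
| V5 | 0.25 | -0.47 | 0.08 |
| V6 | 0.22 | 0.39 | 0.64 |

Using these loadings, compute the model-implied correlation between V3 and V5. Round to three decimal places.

r̂ = Σ λ_i·λ_j across factors = (0.56)(0.25) + (0.38)(-0.47) + (0.24)(0.08)
  = +0.1400 -0.1786 +0.0192 = -0.0194

-0.019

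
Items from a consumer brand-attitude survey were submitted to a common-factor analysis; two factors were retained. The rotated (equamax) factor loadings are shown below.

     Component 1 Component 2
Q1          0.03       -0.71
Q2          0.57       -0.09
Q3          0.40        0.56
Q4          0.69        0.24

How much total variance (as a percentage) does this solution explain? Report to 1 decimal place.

46.1%

Communalities: 0.5050, 0.3330, 0.4736, 0.5337; Σh² = 1.8453.
Total variance with 4 standardized items is 4, so the solution explains 1.8453/4 = 0.4613 = 46.13%.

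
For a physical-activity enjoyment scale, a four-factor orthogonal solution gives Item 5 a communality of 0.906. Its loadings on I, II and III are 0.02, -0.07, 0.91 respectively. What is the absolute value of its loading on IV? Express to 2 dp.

0.27

Under orthogonal rotation h² = Σλ², so λ_IV² = h² − (0.8334) = 0.906 − 0.8334 = 0.0726.
|λ| = √0.0726 = 0.2694.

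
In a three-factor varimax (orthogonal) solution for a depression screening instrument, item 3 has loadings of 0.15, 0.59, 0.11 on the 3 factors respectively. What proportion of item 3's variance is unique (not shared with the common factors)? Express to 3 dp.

h² = 0.15² + 0.59² + 0.11² = 0.0225 + 0.3481 + 0.0121 = 0.3827
Uniqueness u² = 1 − h² = 1 − 0.3827 = 0.6173

0.617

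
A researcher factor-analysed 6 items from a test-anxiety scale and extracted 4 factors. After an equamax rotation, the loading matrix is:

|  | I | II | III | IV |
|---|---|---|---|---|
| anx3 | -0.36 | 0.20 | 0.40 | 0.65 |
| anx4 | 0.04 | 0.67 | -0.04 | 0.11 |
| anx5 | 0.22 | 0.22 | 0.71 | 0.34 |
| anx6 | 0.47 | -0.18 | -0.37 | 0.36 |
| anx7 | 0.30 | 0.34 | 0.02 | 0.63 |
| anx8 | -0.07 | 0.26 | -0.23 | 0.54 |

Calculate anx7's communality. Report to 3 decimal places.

0.603

h² = 0.30² + 0.34² + 0.02² + 0.63² = 0.0900 + 0.1156 + 0.0004 + 0.3969 = 0.6029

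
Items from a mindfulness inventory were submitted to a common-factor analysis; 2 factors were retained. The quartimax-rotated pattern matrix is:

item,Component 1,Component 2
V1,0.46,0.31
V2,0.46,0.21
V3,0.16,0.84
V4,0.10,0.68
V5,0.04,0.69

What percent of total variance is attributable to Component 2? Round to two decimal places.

35.69%

SS loadings for Component 2 = 0.31² + 0.21² + 0.84² + 0.68² + 0.69² = 1.7843
With 5 standardized items, total variance = 5. Proportion = 1.7843/5 = 0.3569 → 35.69%.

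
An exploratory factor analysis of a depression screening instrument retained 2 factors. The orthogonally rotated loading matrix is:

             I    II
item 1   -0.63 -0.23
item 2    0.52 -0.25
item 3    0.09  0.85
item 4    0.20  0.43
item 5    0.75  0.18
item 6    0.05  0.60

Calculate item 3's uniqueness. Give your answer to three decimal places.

0.269

h² = 0.09² + 0.85² = 0.0081 + 0.7225 = 0.7306
Uniqueness u² = 1 − h² = 1 − 0.7306 = 0.2694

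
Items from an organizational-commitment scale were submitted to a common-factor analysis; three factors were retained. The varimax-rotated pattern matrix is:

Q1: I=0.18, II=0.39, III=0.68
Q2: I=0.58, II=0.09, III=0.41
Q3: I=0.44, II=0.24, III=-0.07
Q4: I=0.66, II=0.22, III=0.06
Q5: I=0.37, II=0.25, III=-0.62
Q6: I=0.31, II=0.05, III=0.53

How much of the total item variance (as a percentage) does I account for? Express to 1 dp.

SS loadings for I = 0.18² + 0.58² + 0.44² + 0.66² + 0.37² + 0.31² = 1.2310
With 6 standardized items, total variance = 6. Proportion = 1.2310/6 = 0.2052 → 20.52%.

20.5%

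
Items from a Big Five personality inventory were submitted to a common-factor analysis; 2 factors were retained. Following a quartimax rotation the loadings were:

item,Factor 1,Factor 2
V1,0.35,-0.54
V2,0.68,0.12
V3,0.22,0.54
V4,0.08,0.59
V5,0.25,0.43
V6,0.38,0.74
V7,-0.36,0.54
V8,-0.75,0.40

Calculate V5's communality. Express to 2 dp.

0.25

h² = 0.25² + 0.43² = 0.0625 + 0.1849 = 0.2474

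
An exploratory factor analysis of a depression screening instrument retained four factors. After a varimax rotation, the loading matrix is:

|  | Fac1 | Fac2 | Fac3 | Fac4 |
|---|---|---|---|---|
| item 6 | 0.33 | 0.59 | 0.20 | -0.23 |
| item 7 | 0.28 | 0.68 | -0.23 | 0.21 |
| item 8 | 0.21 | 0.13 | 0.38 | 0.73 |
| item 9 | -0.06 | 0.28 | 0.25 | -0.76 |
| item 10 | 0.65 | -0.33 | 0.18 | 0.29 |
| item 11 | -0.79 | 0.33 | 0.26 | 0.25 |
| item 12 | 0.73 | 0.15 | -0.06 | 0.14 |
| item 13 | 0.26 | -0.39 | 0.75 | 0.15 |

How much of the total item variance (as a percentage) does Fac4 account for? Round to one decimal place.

SS loadings for Fac4 = (-0.23)² + 0.21² + 0.73² + (-0.76)² + 0.29² + 0.25² + 0.14² + 0.15² = 1.3962
With 8 standardized items, total variance = 8. Proportion = 1.3962/8 = 0.1745 → 17.45%.

17.5%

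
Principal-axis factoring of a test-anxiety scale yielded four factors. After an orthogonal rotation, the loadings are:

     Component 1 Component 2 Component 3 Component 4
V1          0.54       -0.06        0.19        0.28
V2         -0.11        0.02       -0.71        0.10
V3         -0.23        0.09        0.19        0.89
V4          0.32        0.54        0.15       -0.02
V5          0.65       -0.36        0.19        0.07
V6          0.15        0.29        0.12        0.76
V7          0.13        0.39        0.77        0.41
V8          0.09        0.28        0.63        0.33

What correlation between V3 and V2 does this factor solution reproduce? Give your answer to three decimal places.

r̂ = Σ λ_i·λ_j across factors = (-0.23)(-0.11) + (0.09)(0.02) + (0.19)(-0.71) + (0.89)(0.10)
  = +0.0253 +0.0018 -0.1349 +0.0890 = -0.0188

-0.019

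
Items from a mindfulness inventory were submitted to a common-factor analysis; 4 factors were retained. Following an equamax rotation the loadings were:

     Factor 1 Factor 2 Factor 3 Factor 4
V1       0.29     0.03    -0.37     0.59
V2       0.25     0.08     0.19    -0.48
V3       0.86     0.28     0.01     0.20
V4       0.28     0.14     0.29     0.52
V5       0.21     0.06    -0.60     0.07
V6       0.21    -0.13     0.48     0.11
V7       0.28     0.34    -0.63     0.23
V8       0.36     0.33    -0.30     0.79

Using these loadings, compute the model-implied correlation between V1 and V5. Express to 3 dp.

0.326

r̂ = Σ λ_i·λ_j across factors = (0.29)(0.21) + (0.03)(0.06) + (-0.37)(-0.60) + (0.59)(0.07)
  = +0.0609 +0.0018 +0.2220 +0.0413 = 0.3260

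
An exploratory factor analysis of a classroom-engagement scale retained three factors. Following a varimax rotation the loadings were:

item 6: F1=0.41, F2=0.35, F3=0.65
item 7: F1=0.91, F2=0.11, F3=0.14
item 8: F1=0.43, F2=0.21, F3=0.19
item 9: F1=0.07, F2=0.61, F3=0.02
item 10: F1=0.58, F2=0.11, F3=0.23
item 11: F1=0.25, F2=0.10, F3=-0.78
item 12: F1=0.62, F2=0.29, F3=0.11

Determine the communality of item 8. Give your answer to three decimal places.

h² = 0.43² + 0.21² + 0.19² = 0.1849 + 0.0441 + 0.0361 = 0.2651

0.265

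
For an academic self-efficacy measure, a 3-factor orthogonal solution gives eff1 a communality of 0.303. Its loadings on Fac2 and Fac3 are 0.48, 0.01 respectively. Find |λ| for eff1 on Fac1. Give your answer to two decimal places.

Under orthogonal rotation h² = Σλ², so λ_Fac1² = h² − (0.2305) = 0.303 − 0.2305 = 0.0725.
|λ| = √0.0725 = 0.2693.

0.27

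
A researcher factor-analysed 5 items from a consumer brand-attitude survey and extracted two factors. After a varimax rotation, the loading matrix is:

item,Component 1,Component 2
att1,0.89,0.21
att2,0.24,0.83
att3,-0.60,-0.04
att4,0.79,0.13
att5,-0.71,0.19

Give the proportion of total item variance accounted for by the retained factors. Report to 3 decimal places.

Communalities: 0.8362, 0.7465, 0.3616, 0.6410, 0.5402; Σh² = 3.1255.
Total variance with 5 standardized items is 5, so the solution explains 3.1255/5 = 0.6251.

0.625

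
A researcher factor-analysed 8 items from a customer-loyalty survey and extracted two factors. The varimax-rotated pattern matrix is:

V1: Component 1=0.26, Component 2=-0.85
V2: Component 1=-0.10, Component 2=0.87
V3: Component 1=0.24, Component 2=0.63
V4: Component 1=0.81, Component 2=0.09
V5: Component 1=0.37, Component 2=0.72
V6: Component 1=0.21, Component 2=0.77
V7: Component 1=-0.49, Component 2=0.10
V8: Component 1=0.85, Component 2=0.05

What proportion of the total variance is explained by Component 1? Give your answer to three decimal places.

0.242

SS loadings for Component 1 = 0.26² + (-0.10)² + 0.24² + 0.81² + 0.37² + 0.21² + (-0.49)² + 0.85² = 1.9349
Proportion of variance = 1.9349 / 8 = 0.2419.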